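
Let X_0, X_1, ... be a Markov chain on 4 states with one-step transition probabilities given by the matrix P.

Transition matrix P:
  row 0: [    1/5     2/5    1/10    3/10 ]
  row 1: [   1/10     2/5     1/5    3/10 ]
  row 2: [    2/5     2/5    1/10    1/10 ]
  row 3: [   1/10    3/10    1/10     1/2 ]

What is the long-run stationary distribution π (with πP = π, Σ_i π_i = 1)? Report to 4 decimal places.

Balance equations π_j = Σ_i π_i·P[i][j]:
  π_0 = 1/5·π_0 + 1/10·π_1 + 2/5·π_2 + 1/10·π_3
  π_1 = 2/5·π_0 + 2/5·π_1 + 2/5·π_2 + 3/10·π_3
  π_2 = 1/10·π_0 + 1/5·π_1 + 1/10·π_2 + 1/10·π_3
  normalize: π_0 + π_1 + π_2 + π_3 = 1
Solving the linear system gives exactly π = [125/798, 146/399, 109/798, 136/399].

π = [0.1566, 0.3659, 0.1366, 0.3409]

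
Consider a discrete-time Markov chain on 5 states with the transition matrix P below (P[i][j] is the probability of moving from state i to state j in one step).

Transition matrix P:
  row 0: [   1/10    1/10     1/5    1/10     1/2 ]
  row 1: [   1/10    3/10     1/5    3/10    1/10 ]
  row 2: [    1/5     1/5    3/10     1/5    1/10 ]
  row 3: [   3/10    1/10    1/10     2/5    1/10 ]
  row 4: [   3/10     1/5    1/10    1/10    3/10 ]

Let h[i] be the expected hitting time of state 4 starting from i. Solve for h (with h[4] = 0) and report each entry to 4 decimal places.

First-step conditioning: h[4] = 0; for i ≠ 4, h[i] = 1 + Σ_k P[i][k]·h[k].
  h[0] = 1 + 1/10·h[0] + 1/10·h[1] + 1/5·h[2] + 1/10·h[3]
  h[1] = 1 + 1/10·h[0] + 3/10·h[1] + 1/5·h[2] + 3/10·h[3]
  h[2] = 1 + 1/5·h[0] + 1/5·h[1] + 3/10·h[2] + 1/5·h[3]
  h[3] = 1 + 3/10·h[0] + 1/10·h[1] + 1/10·h[2] + 2/5·h[3]
Solving the 4×4 linear system over states ≠ 4 gives exactly h = [2570/707, 4170/707, 4030/707, 3830/707, 0] (h[4] = 0 is the target).

h = [3.6351, 5.8982, 5.7001, 5.4173, 0.0000]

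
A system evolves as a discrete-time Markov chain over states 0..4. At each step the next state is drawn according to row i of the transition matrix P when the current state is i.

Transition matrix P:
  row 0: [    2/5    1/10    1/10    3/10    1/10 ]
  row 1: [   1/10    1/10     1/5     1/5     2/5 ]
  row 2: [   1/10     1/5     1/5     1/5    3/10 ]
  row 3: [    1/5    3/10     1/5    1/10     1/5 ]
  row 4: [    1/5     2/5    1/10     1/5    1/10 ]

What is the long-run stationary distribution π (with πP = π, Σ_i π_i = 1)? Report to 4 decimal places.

Balance equations π_j = Σ_i π_i·P[i][j]:
  π_0 = 2/5·π_0 + 1/10·π_1 + 1/10·π_2 + 1/5·π_3 + 1/5·π_4
  π_1 = 1/10·π_0 + 1/10·π_1 + 1/5·π_2 + 3/10·π_3 + 2/5·π_4
  π_2 = 1/10·π_0 + 1/5·π_1 + 1/5·π_2 + 1/5·π_3 + 1/10·π_4
  π_3 = 3/10·π_0 + 1/5·π_1 + 1/5·π_2 + 1/10·π_3 + 1/5·π_4
  normalize: π_0 + π_1 + π_2 + π_3 + π_4 = 1
Solving the linear system gives exactly π = [685/3381, 748/3381, 178/1127, 677/3381, 737/3381].

π = [0.2026, 0.2212, 0.1579, 0.2002, 0.2180]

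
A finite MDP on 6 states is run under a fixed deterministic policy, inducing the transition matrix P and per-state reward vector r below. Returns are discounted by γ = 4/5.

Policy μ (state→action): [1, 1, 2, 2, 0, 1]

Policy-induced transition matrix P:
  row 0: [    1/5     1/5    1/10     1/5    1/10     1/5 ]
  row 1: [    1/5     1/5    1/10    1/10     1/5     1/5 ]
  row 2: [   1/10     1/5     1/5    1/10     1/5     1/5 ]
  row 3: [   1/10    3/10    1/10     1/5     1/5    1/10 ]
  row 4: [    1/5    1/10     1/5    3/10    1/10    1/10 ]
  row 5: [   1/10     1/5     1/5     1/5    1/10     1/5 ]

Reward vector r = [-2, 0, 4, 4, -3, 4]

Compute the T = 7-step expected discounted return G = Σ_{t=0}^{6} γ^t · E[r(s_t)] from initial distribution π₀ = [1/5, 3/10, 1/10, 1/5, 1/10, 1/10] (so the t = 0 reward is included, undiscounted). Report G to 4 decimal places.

G = 4.3808

t=0: π = [0.2000, 0.3000, 0.1000, 0.2000, 0.1000, 0.1000], E[r] = 0.9000, γ^t·E[r] = 0.900000, running G = 0.900000
t=1: π = [0.1600, 0.2100, 0.1300, 0.1700, 0.1600, 0.1700], E[r] = 1.0800, γ^t·E[r] = 0.864000, running G = 1.764000
t=2: π = [0.1530, 0.2010, 0.1460, 0.1820, 0.1510, 0.1670], E[r] = 1.2210, γ^t·E[r] = 0.781440, running G = 2.545440
t=3: π = [0.1505, 0.2031, 0.1464, 0.1804, 0.1529, 0.1667], E[r] = 1.2143, γ^t·E[r] = 0.621722, running G = 3.167162
t=4: π = [0.1507, 0.2028, 0.1466, 0.1803, 0.1530, 0.1667], E[r] = 1.2142, γ^t·E[r] = 0.497324, running G = 3.664486
t=5: π = [0.1506, 0.2027, 0.1466, 0.1804, 0.1530, 0.1667], E[r] = 1.2144, γ^t·E[r] = 0.397949, running G = 4.062434
t=6: π = [0.1506, 0.2027, 0.1466, 0.1804, 0.1530, 0.1667], E[r] = 1.2144, γ^t·E[r] = 0.318355, running G = 4.380790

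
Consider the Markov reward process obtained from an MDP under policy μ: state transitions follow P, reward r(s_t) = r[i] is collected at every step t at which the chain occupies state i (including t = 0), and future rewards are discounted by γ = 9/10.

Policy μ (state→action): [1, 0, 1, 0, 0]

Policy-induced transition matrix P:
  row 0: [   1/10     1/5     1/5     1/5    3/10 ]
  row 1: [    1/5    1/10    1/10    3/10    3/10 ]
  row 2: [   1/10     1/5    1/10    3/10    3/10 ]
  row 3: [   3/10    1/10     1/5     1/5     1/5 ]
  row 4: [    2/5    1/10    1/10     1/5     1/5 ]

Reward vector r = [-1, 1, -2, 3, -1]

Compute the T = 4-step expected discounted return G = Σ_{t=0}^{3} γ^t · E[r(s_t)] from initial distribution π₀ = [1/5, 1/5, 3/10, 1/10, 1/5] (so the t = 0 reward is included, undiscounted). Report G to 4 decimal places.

t=0: π = [0.2000, 0.2000, 0.3000, 0.1000, 0.2000], E[r] = -0.5000, γ^t·E[r] = -0.500000, running G = -0.500000
t=1: π = [0.2000, 0.1500, 0.1300, 0.2500, 0.2700], E[r] = 0.1700, γ^t·E[r] = 0.153000, running G = -0.347000
t=2: π = [0.2460, 0.1330, 0.1450, 0.2280, 0.2480], E[r] = 0.0330, γ^t·E[r] = 0.026730, running G = -0.320270
t=3: π = [0.2333, 0.1391, 0.1474, 0.2278, 0.2524], E[r] = 0.0420, γ^t·E[r] = 0.030618, running G = -0.289652

G = -0.2897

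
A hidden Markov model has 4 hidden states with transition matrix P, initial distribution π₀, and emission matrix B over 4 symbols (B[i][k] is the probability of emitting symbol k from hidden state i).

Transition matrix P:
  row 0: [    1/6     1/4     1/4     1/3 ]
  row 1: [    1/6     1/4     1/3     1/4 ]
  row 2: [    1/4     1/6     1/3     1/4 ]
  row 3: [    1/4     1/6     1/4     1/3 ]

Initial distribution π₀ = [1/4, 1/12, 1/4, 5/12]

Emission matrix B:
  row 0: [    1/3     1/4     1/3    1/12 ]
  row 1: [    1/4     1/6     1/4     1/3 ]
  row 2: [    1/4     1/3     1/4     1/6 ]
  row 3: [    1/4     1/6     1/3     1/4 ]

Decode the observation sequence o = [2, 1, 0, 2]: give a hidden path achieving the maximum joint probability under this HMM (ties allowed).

t=0: δ = [8.333e-02, 2.083e-02, 6.250e-02, 1.389e-01]  (obs o_0=2)
t=1: δ = [8.681e-03, 3.858e-03, 1.157e-02, 7.716e-03]  ψ = [3, 3, 3, 3]  (obs o_1=1)
t=2: δ = [9.645e-04, 5.425e-04, 9.645e-04, 7.234e-04]  ψ = [2, 0, 2, 0]  (obs o_2=0)
t=3: δ = [8.038e-05, 6.028e-05, 8.038e-05, 1.072e-04]  ψ = [2, 0, 2, 0]  (obs o_3=2)
backtrack: best end state = 3; path = [3, 2, 0, 3]

path = [3, 2, 0, 3]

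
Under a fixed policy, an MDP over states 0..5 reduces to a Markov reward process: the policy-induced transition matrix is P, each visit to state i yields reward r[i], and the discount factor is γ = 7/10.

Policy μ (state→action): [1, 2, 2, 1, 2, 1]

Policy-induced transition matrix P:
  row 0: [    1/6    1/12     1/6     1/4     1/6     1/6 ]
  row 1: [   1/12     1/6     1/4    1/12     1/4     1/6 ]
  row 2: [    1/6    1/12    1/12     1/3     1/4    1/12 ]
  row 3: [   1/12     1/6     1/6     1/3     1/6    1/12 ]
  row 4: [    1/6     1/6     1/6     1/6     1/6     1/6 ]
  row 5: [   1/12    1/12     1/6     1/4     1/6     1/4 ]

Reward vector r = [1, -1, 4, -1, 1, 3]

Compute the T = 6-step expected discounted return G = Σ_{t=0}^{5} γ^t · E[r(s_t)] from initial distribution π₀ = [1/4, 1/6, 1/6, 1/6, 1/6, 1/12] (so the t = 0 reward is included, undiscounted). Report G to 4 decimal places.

G = 3.0232

t=0: π = [0.2500, 0.1667, 0.1667, 0.1667, 0.1667, 0.0833], E[r] = 1.0000, γ^t·E[r] = 1.000000, running G = 1.000000
t=1: π = [0.1319, 0.1250, 0.1667, 0.2361, 0.1944, 0.1458], E[r] = 1.0694, γ^t·E[r] = 0.748611, running G = 1.748611
t=2: π = [0.1244, 0.1296, 0.1632, 0.2465, 0.1910, 0.1453], E[r] = 1.0278, γ^t·E[r] = 0.503611, running G = 2.252222
t=3: π = [0.1232, 0.1306, 0.1639, 0.2466, 0.1911, 0.1446], E[r] = 1.0264, γ^t·E[r] = 0.352065, running G = 2.604287
t=4: π = [0.1232, 0.1307, 0.1639, 0.2465, 0.1912, 0.1445], E[r] = 1.0263, γ^t·E[r] = 0.246410, running G = 2.850697
t=5: π = [0.1232, 0.1307, 0.1639, 0.2465, 0.1912, 0.1445], E[r] = 1.0263, γ^t·E[r] = 0.172497, running G = 3.023195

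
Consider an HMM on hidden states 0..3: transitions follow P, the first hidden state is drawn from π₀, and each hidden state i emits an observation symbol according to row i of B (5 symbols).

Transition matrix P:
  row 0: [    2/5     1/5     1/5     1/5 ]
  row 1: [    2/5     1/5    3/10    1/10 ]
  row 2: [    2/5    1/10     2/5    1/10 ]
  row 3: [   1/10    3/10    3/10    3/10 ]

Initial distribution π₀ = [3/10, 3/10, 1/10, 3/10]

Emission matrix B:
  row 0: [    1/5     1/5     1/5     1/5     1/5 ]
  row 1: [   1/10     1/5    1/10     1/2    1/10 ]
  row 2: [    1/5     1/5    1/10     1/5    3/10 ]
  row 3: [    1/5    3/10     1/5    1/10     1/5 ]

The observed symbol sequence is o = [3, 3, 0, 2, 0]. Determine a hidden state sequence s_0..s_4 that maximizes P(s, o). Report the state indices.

t=0: δ = [6.000e-02, 1.500e-01, 2.000e-02, 3.000e-02]  (obs o_0=3)
t=1: δ = [1.200e-02, 1.500e-02, 9.000e-03, 1.500e-03]  ψ = [1, 1, 1, 1]  (obs o_1=3)
t=2: δ = [1.200e-03, 3.000e-04, 9.000e-04, 4.800e-04]  ψ = [1, 1, 1, 0]  (obs o_2=0)
t=3: δ = [9.600e-05, 2.400e-05, 3.600e-05, 4.800e-05]  ψ = [0, 0, 2, 0]  (obs o_3=2)
t=4: δ = [7.680e-06, 1.920e-06, 3.840e-06, 3.840e-06]  ψ = [0, 0, 0, 0]  (obs o_4=0)
backtrack: best end state = 0; path = [1, 1, 0, 0, 0]

path = [1, 1, 0, 0, 0]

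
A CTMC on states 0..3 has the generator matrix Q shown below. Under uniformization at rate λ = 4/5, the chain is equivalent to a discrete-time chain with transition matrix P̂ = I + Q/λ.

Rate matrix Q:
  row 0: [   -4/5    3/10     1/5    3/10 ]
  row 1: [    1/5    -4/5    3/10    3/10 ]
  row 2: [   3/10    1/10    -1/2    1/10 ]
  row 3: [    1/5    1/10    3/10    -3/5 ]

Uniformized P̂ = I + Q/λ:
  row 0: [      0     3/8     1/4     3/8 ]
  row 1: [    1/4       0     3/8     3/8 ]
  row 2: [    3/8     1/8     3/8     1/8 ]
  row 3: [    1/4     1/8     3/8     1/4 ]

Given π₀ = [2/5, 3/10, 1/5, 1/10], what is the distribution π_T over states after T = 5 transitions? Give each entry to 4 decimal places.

t=0: π = [0.4000, 0.3000, 0.2000, 0.1000]
t=1: π = [0.1750, 0.1875, 0.3250, 0.3125]
t=2: π = [0.2469, 0.1453, 0.3531, 0.2547]
t=3: π = [0.2324, 0.1686, 0.3441, 0.2549]
t=4: π = [0.2349, 0.1620, 0.3459, 0.2571]
t=5: π = [0.2345, 0.1635, 0.3456, 0.2564]

π = [0.2345, 0.1635, 0.3456, 0.2564]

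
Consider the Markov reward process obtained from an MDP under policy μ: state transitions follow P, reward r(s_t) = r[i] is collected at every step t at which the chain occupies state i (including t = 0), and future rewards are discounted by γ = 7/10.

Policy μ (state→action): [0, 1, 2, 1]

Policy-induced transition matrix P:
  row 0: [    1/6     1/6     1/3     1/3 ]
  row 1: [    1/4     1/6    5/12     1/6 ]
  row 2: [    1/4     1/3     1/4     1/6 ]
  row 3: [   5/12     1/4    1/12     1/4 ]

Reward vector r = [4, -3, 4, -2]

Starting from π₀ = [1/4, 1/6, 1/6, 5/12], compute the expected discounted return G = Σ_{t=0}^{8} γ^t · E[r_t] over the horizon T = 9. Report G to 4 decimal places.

t=0: π = [0.2500, 0.1667, 0.1667, 0.4167], E[r] = 0.3333, γ^t·E[r] = 0.333333, running G = 0.333333
t=1: π = [0.2986, 0.2292, 0.2292, 0.2431], E[r] = 0.9375, γ^t·E[r] = 0.656250, running G = 0.989583
t=2: π = [0.2656, 0.2251, 0.2726, 0.2367], E[r] = 1.0041, γ^t·E[r] = 0.491985, running G = 1.481568
t=3: π = [0.2673, 0.2318, 0.2702, 0.2307], E[r] = 0.9933, γ^t·E[r] = 0.340701, running G = 1.822269
t=4: π = [0.2662, 0.2309, 0.2725, 0.2304], E[r] = 1.0009, γ^t·E[r] = 0.240315, running G = 2.062584
t=5: π = [0.2662, 0.2313, 0.2723, 0.2302], E[r] = 0.9996, γ^t·E[r] = 0.168010, running G = 2.230594
t=6: π = [0.2662, 0.2312, 0.2724, 0.2302], E[r] = 1.0001, γ^t·E[r] = 0.117655, running G = 2.348249
t=7: π = [0.2662, 0.2312, 0.2723, 0.2302], E[r] = 1.0000, γ^t·E[r] = 0.082353, running G = 2.430602
t=8: π = [0.2662, 0.2312, 0.2724, 0.2302], E[r] = 1.0000, γ^t·E[r] = 0.057648, running G = 2.488250

G = 2.4883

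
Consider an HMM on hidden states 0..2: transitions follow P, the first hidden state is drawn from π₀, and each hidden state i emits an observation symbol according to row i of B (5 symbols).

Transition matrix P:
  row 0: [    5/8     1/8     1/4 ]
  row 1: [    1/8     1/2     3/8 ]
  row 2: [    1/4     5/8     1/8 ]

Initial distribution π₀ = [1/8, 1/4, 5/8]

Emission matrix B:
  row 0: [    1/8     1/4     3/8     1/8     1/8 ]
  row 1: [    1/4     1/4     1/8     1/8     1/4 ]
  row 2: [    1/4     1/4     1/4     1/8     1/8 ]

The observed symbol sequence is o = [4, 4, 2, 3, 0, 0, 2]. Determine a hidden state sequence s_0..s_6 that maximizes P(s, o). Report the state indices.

path = [2, 1, 2, 1, 1, 1, 2]

t=0: δ = [1.562e-02, 6.250e-02, 7.812e-02]  (obs o_0=4)
t=1: δ = [2.441e-03, 1.221e-02, 2.930e-03]  ψ = [2, 2, 1]  (obs o_1=4)
t=2: δ = [5.722e-04, 7.629e-04, 1.144e-03]  ψ = [0, 1, 1]  (obs o_2=2)
t=3: δ = [4.470e-05, 8.941e-05, 3.576e-05]  ψ = [0, 2, 1]  (obs o_3=3)
t=4: δ = [3.492e-06, 1.118e-05, 8.382e-06]  ψ = [0, 1, 1]  (obs o_4=0)
t=5: δ = [2.728e-07, 1.397e-06, 1.048e-06]  ψ = [0, 1, 1]  (obs o_5=0)
t=6: δ = [9.823e-08, 8.731e-08, 1.310e-07]  ψ = [2, 1, 1]  (obs o_6=2)
backtrack: best end state = 2; path = [2, 1, 2, 1, 1, 1, 2]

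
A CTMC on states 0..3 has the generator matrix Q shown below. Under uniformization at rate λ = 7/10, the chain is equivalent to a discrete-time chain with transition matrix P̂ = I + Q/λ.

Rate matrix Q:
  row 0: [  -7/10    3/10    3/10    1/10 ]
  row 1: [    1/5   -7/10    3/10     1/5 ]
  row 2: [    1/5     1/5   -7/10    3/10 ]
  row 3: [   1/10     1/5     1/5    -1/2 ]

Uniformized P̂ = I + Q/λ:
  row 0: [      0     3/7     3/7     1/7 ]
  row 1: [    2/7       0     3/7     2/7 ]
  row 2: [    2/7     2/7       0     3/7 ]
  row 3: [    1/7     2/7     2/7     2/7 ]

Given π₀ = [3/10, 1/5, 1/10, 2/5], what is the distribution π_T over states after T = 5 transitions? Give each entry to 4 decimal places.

π = [0.1881, 0.2445, 0.2708, 0.2966]

t=0: π = [0.3000, 0.2000, 0.1000, 0.4000]
t=1: π = [0.1429, 0.2714, 0.3286, 0.2571]
t=2: π = [0.2082, 0.2286, 0.2510, 0.3122]
t=3: π = [0.1816, 0.2501, 0.2764, 0.2918]
t=4: π = [0.1921, 0.2402, 0.2684, 0.2993]
t=5: π = [0.1881, 0.2445, 0.2708, 0.2966]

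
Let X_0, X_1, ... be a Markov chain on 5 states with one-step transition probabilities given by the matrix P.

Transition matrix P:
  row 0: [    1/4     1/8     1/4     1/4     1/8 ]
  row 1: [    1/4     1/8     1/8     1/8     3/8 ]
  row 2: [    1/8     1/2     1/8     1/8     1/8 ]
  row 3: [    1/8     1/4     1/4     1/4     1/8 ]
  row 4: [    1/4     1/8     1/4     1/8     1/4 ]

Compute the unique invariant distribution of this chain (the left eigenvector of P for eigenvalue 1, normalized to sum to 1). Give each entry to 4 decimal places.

Balance equations π_j = Σ_i π_i·P[i][j]:
  π_0 = 1/4·π_0 + 1/4·π_1 + 1/8·π_2 + 1/8·π_3 + 1/4·π_4
  π_1 = 1/8·π_0 + 1/8·π_1 + 1/2·π_2 + 1/4·π_3 + 1/8·π_4
  π_2 = 1/4·π_0 + 1/8·π_1 + 1/8·π_2 + 1/4·π_3 + 1/4·π_4
  π_3 = 1/4·π_0 + 1/8·π_1 + 1/8·π_2 + 1/4·π_3 + 1/8·π_4
  normalize: π_0 + π_1 + π_2 + π_3 + π_4 = 1
Solving the linear system gives exactly π = [871/4274, 943/4274, 845/4274, 735/4274, 440/2137].

π = [0.2038, 0.2206, 0.1977, 0.1720, 0.2059]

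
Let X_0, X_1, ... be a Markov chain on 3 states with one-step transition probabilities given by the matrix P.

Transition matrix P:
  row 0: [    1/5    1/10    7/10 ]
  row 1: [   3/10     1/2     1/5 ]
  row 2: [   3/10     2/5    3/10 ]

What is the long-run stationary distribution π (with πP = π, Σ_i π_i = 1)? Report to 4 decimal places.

π = [0.2727, 0.3535, 0.3737]

Balance equations π_j = Σ_i π_i·P[i][j]:
  π_0 = 1/5·π_0 + 3/10·π_1 + 3/10·π_2
  π_1 = 1/10·π_0 + 1/2·π_1 + 2/5·π_2
  normalize: π_0 + π_1 + π_2 = 1
Solving the linear system gives exactly π = [3/11, 35/99, 37/99].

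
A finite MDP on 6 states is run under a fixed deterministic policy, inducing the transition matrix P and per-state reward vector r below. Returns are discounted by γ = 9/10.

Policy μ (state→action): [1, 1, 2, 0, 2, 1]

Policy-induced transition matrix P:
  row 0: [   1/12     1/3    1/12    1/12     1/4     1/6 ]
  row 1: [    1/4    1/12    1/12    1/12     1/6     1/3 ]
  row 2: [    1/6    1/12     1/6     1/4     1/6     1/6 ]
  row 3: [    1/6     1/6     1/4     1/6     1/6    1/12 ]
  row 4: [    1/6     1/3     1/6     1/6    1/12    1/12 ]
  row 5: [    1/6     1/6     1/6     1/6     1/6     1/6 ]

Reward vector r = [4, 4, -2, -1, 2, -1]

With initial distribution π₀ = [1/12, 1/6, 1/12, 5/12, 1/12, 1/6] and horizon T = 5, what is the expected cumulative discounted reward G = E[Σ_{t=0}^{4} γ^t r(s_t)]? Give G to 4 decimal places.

G = 3.9140

t=0: π = [0.0833, 0.1667, 0.0833, 0.4167, 0.0833, 0.1667], E[r] = 0.4167, γ^t·E[r] = 0.416667, running G = 0.416667
t=1: π = [0.1736, 0.1736, 0.1806, 0.1528, 0.1667, 0.1528], E[r] = 1.0556, γ^t·E[r] = 0.950000, running G = 1.366667
t=2: π = [0.1667, 0.1939, 0.1505, 0.1528, 0.1672, 0.1690], E[r] = 1.1539, γ^t·E[r] = 0.934688, running G = 2.301354
t=3: π = [0.1689, 0.1936, 0.1494, 0.1492, 0.1666, 0.1723], E[r] = 1.1633, γ^t·E[r] = 0.848039, running G = 3.149393
t=4: π = [0.1687, 0.1940, 0.1489, 0.1489, 0.1669, 0.1726], E[r] = 1.1654, γ^t·E[r] = 0.764598, running G = 3.913992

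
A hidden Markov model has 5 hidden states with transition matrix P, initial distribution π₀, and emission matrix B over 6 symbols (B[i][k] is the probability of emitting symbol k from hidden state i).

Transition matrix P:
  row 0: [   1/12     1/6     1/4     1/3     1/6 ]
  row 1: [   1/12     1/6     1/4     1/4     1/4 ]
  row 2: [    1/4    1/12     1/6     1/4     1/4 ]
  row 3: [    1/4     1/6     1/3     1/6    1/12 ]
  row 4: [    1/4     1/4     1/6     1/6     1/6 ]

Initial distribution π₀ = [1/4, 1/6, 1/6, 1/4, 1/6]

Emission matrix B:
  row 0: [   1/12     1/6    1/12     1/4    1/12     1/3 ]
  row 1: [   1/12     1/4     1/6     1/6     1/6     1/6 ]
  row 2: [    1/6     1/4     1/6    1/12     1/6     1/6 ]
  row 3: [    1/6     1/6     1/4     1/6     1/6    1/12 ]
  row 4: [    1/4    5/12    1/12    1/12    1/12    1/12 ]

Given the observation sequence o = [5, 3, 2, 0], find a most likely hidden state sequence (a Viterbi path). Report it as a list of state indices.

path = [0, 3, 2, 4]

t=0: δ = [8.333e-02, 2.778e-02, 2.778e-02, 2.083e-02, 1.389e-02]  (obs o_0=5)
t=1: δ = [1.736e-03, 2.315e-03, 1.736e-03, 4.630e-03, 1.157e-03]  ψ = [0, 0, 0, 0, 0]  (obs o_1=3)
t=2: δ = [9.645e-05, 1.286e-04, 2.572e-04, 1.929e-04, 4.823e-05]  ψ = [3, 3, 3, 3, 1]  (obs o_2=2)
t=3: δ = [5.358e-06, 2.679e-06, 1.072e-05, 1.072e-05, 1.608e-05]  ψ = [2, 3, 3, 2, 2]  (obs o_3=0)
backtrack: best end state = 4; path = [0, 3, 2, 4]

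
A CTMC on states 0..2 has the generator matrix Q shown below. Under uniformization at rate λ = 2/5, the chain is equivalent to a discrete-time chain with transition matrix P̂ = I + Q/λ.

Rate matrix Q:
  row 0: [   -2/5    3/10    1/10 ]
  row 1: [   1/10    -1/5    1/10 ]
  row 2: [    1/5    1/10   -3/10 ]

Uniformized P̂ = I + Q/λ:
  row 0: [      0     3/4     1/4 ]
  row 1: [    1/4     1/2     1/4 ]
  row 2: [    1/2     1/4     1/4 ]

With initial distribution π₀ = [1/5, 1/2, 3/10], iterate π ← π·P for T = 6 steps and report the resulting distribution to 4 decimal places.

π = [0.2500, 0.5000, 0.2500]

t=0: π = [0.2000, 0.5000, 0.3000]
t=1: π = [0.2750, 0.4750, 0.2500]
t=2: π = [0.2438, 0.5063, 0.2500]
t=3: π = [0.2516, 0.4984, 0.2500]
t=4: π = [0.2496, 0.5004, 0.2500]
t=5: π = [0.2501, 0.4999, 0.2500]
t=6: π = [0.2500, 0.5000, 0.2500]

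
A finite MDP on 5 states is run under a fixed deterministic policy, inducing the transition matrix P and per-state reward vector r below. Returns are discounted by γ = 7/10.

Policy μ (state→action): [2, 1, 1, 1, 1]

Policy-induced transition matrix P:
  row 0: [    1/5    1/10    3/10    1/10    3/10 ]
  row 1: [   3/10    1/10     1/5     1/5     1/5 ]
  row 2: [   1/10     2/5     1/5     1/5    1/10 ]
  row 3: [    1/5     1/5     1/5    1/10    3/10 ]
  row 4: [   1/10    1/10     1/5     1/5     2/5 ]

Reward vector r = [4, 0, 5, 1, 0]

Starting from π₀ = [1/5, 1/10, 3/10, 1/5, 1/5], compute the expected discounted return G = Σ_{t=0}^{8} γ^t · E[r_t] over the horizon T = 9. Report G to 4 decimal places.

t=0: π = [0.2000, 0.1000, 0.3000, 0.2000, 0.2000], E[r] = 2.5000, γ^t·E[r] = 2.500000, running G = 2.500000
t=1: π = [0.1600, 0.2100, 0.2200, 0.1600, 0.2500], E[r] = 1.9000, γ^t·E[r] = 1.330000, running G = 3.830000
t=2: π = [0.1740, 0.1820, 0.2160, 0.1680, 0.2600], E[r] = 1.9440, γ^t·E[r] = 0.952560, running G = 4.782560
t=3: π = [0.1706, 0.1816, 0.2174, 0.1658, 0.2646], E[r] = 1.9352, γ^t·E[r] = 0.663774, running G = 5.446334
t=4: π = [0.1700, 0.1818, 0.2171, 0.1664, 0.2648], E[r] = 1.9315, γ^t·E[r] = 0.463753, running G = 5.910087
t=5: π = [0.1700, 0.1818, 0.2170, 0.1664, 0.2649], E[r] = 1.9313, γ^t·E[r] = 0.324596, running G = 6.234683
t=6: π = [0.1700, 0.1817, 0.2170, 0.1664, 0.2649], E[r] = 1.9313, γ^t·E[r] = 0.227216, running G = 6.461899
t=7: π = [0.1700, 0.1817, 0.2170, 0.1664, 0.2649], E[r] = 1.9313, γ^t·E[r] = 0.159050, running G = 6.620949
t=8: π = [0.1700, 0.1817, 0.2170, 0.1664, 0.2649], E[r] = 1.9313, γ^t·E[r] = 0.111335, running G = 6.732284

G = 6.7323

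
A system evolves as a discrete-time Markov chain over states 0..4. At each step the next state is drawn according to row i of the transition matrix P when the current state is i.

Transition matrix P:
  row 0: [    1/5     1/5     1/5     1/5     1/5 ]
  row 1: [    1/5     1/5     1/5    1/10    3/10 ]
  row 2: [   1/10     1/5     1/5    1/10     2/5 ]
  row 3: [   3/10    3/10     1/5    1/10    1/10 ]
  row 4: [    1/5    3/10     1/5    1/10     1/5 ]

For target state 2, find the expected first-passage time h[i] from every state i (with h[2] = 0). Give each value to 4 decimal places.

First-step conditioning: h[2] = 0; for i ≠ 2, h[i] = 1 + Σ_k P[i][k]·h[k].
  h[0] = 1 + 1/5·h[0] + 1/5·h[1] + 1/5·h[3] + 1/5·h[4]
  h[1] = 1 + 1/5·h[0] + 1/5·h[1] + 1/10·h[3] + 3/10·h[4]
  h[3] = 1 + 3/10·h[0] + 3/10·h[1] + 1/10·h[3] + 1/10·h[4]
  h[4] = 1 + 1/5·h[0] + 3/10·h[1] + 1/10·h[3] + 1/5·h[4]
Solving the 4×4 linear system over states ≠ 2 gives exactly h = [5, 5, 0, 5, 5] (h[2] = 0 is the target).

h = [5.0000, 5.0000, 0.0000, 5.0000, 5.0000]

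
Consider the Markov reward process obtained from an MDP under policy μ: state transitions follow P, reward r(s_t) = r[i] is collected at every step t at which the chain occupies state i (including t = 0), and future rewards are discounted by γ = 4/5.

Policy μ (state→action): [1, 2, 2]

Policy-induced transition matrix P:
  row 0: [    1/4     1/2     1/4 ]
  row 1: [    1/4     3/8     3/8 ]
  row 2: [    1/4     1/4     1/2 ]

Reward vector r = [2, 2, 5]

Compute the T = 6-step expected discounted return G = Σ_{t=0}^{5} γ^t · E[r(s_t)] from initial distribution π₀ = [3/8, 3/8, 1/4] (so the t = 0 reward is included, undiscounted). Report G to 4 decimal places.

G = 11.2088

t=0: π = [0.3750, 0.3750, 0.2500], E[r] = 2.7500, γ^t·E[r] = 2.750000, running G = 2.750000
t=1: π = [0.2500, 0.3906, 0.3594], E[r] = 3.0781, γ^t·E[r] = 2.462500, running G = 5.212500
t=2: π = [0.2500, 0.3613, 0.3887], E[r] = 3.1660, γ^t·E[r] = 2.026250, running G = 7.238750
t=3: π = [0.2500, 0.3577, 0.3923], E[r] = 3.1770, γ^t·E[r] = 1.626625, running G = 8.865375
t=4: π = [0.2500, 0.3572, 0.3928], E[r] = 3.1784, γ^t·E[r] = 1.301863, running G = 10.167238
t=5: π = [0.2500, 0.3572, 0.3928], E[r] = 3.1785, γ^t·E[r] = 1.041546, running G = 11.208784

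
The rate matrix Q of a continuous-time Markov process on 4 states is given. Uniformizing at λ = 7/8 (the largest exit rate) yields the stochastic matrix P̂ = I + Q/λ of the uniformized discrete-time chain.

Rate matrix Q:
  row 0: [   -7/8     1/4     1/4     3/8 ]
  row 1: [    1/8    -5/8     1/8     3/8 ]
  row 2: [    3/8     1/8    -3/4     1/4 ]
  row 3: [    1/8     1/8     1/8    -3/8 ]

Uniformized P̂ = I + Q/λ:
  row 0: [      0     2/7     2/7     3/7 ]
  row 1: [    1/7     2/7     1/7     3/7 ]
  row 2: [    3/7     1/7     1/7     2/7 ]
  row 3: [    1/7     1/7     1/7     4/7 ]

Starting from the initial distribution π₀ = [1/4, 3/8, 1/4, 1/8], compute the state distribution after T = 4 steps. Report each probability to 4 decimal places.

π = [0.1667, 0.1947, 0.1667, 0.4719]

t=0: π = [0.2500, 0.3750, 0.2500, 0.1250]
t=1: π = [0.1786, 0.2321, 0.1786, 0.4107]
t=2: π = [0.1684, 0.2015, 0.1684, 0.4617]
t=3: π = [0.1669, 0.1957, 0.1669, 0.4705]
t=4: π = [0.1667, 0.1947, 0.1667, 0.4719]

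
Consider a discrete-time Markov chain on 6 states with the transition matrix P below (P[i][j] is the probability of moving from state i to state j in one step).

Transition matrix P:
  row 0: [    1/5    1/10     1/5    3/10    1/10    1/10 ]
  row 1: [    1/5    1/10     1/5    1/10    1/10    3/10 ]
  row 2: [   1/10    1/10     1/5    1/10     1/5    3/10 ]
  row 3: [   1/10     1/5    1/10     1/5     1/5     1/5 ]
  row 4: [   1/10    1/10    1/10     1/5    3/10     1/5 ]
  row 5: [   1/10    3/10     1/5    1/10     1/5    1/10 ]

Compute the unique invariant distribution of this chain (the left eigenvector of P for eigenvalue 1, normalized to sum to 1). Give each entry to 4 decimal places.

Balance equations π_j = Σ_i π_i·P[i][j]:
  π_0 = 1/5·π_0 + 1/5·π_1 + 1/10·π_2 + 1/10·π_3 + 1/10·π_4 + 1/10·π_5
  π_1 = 1/10·π_0 + 1/10·π_1 + 1/10·π_2 + 1/5·π_3 + 1/10·π_4 + 3/10·π_5
  π_2 = 1/5·π_0 + 1/5·π_1 + 1/5·π_2 + 1/10·π_3 + 1/10·π_4 + 1/5·π_5
  π_3 = 3/10·π_0 + 1/10·π_1 + 1/10·π_2 + 1/5·π_3 + 1/5·π_4 + 1/10·π_5
  π_4 = 1/10·π_0 + 1/10·π_1 + 1/5·π_2 + 1/5·π_3 + 3/10·π_4 + 1/5·π_5
  normalize: π_0 + π_1 + π_2 + π_3 + π_4 + π_5 = 1
Solving the linear system gives exactly π = [2811/21886, 3413/21886, 1804/10943, 1760/10943, 2086/10943, 2181/10943].

π = [0.1284, 0.1559, 0.1649, 0.1608, 0.1906, 0.1993]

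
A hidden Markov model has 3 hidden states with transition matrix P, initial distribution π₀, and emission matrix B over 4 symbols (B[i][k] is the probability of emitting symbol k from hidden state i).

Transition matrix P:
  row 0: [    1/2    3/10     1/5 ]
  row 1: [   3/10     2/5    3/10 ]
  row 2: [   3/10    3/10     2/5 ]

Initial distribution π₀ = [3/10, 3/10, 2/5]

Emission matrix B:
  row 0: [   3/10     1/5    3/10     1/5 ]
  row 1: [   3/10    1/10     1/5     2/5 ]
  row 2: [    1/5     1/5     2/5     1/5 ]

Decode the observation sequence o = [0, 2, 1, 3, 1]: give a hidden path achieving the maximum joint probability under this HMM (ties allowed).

path = [0, 0, 0, 0, 0]

t=0: δ = [9.000e-02, 9.000e-02, 8.000e-02]  (obs o_0=0)
t=1: δ = [1.350e-02, 7.200e-03, 1.280e-02]  ψ = [0, 1, 2]  (obs o_1=2)
t=2: δ = [1.350e-03, 4.050e-04, 1.024e-03]  ψ = [0, 0, 2]  (obs o_2=1)
t=3: δ = [1.350e-04, 1.620e-04, 8.192e-05]  ψ = [0, 0, 2]  (obs o_3=3)
t=4: δ = [1.350e-05, 6.480e-06, 9.720e-06]  ψ = [0, 1, 1]  (obs o_4=1)
backtrack: best end state = 0; path = [0, 0, 0, 0, 0]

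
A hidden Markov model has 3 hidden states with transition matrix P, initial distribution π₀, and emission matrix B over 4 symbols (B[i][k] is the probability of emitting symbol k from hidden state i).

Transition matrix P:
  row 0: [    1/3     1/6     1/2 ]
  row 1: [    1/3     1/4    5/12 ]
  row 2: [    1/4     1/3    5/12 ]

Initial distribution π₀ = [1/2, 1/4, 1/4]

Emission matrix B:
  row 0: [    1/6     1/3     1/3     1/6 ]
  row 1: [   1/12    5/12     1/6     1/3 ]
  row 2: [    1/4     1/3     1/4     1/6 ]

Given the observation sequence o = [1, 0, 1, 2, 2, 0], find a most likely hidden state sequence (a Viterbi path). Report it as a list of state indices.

t=0: δ = [1.667e-01, 1.042e-01, 8.333e-02]  (obs o_0=1)
t=1: δ = [9.259e-03, 2.315e-03, 2.083e-02]  ψ = [0, 0, 0]  (obs o_1=0)
t=2: δ = [1.736e-03, 2.894e-03, 2.894e-03]  ψ = [2, 2, 2]  (obs o_2=1)
t=3: δ = [3.215e-04, 1.608e-04, 3.014e-04]  ψ = [1, 2, 1]  (obs o_3=2)
t=4: δ = [3.572e-05, 1.674e-05, 4.019e-05]  ψ = [0, 2, 0]  (obs o_4=2)
t=5: δ = [1.985e-06, 1.116e-06, 4.465e-06]  ψ = [0, 2, 0]  (obs o_5=0)
backtrack: best end state = 2; path = [0, 2, 1, 0, 0, 2]

path = [0, 2, 1, 0, 0, 2]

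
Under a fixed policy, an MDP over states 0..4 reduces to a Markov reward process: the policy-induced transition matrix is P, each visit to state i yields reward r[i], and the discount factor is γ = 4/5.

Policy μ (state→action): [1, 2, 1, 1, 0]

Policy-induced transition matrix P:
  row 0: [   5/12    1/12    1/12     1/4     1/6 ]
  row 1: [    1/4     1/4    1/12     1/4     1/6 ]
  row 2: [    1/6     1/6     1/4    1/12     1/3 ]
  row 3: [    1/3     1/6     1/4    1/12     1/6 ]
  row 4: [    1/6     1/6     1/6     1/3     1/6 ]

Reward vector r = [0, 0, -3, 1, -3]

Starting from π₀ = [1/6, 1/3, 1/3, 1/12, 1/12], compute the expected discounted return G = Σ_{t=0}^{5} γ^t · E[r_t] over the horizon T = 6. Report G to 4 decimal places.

G = -3.5475

t=0: π = [0.1667, 0.3333, 0.3333, 0.0833, 0.0833], E[r] = -1.1667, γ^t·E[r] = -1.166667, running G = -1.166667
t=1: π = [0.2500, 0.1806, 0.1597, 0.1875, 0.2222], E[r] = -0.9583, γ^t·E[r] = -0.766667, running G = -1.933333
t=2: π = [0.2755, 0.1609, 0.1597, 0.2106, 0.1933], E[r] = -0.8484, γ^t·E[r] = -0.542963, running G = -2.476296
t=3: π = [0.2840, 0.1571, 0.1612, 0.2044, 0.1933], E[r] = -0.8590, γ^t·E[r] = -0.439802, running G = -2.916099
t=4: π = [0.2848, 0.1561, 0.1604, 0.2052, 0.1935], E[r] = -0.8565, γ^t·E[r] = -0.350821, running G = -3.266920
t=5: π = [0.2851, 0.1559, 0.1604, 0.2052, 0.1934], E[r] = -0.8561, γ^t·E[r] = -0.280539, running G = -3.547459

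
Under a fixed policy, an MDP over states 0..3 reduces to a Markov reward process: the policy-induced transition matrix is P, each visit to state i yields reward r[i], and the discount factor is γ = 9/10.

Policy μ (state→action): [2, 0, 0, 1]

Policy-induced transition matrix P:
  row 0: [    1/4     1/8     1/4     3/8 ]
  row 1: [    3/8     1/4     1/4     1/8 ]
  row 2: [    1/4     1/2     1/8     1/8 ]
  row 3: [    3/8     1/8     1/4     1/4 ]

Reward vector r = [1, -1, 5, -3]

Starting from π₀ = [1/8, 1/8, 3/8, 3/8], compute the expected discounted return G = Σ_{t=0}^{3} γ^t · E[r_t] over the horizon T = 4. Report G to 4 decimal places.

t=0: π = [0.1250, 0.1250, 0.3750, 0.3750], E[r] = 0.7500, γ^t·E[r] = 0.750000, running G = 0.750000
t=1: π = [0.3125, 0.2813, 0.2031, 0.2031], E[r] = 0.4375, γ^t·E[r] = 0.393750, running G = 1.143750
t=2: π = [0.3105, 0.2363, 0.2246, 0.2285], E[r] = 0.5117, γ^t·E[r] = 0.414492, running G = 1.558242
t=3: π = [0.3081, 0.2388, 0.2219, 0.2312], E[r] = 0.4854, γ^t·E[r] = 0.353821, running G = 1.912063

G = 1.9121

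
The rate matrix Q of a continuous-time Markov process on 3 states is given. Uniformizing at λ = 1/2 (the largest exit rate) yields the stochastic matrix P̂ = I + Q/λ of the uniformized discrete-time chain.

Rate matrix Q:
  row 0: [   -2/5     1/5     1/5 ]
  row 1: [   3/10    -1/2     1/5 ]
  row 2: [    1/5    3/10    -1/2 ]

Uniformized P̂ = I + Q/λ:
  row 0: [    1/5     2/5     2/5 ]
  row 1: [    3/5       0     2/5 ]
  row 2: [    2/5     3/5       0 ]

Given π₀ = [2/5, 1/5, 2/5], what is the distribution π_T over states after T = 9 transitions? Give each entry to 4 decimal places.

π = [0.3876, 0.3267, 0.2857]

t=0: π = [0.4000, 0.2000, 0.4000]
t=1: π = [0.3600, 0.4000, 0.2400]
t=2: π = [0.4080, 0.2880, 0.3040]
t=3: π = [0.3760, 0.3456, 0.2784]
t=4: π = [0.3939, 0.3174, 0.2886]
t=5: π = [0.3847, 0.3308, 0.2845]
t=6: π = [0.3892, 0.3246, 0.2862]
t=7: π = [0.3871, 0.3274, 0.2855]
t=8: π = [0.3881, 0.3261, 0.2858]
t=9: π = [0.3876, 0.3267, 0.2857]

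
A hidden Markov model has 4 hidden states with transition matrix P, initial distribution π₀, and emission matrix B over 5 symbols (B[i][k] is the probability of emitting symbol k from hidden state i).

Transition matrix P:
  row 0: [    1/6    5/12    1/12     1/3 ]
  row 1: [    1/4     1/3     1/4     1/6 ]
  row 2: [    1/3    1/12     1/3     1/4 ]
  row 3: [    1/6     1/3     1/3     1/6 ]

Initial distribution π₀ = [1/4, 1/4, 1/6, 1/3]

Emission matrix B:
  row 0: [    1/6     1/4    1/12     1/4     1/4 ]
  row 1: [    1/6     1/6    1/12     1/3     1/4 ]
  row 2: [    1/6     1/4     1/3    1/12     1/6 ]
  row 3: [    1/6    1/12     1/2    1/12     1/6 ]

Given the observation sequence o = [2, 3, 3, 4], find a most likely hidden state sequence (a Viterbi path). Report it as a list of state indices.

t=0: δ = [2.083e-02, 2.083e-02, 5.556e-02, 1.667e-01]  (obs o_0=2)
t=1: δ = [6.944e-03, 1.852e-02, 4.630e-03, 2.315e-03]  ψ = [3, 3, 3, 3]  (obs o_1=3)
t=2: δ = [1.157e-03, 2.058e-03, 3.858e-04, 2.572e-04]  ψ = [1, 1, 1, 1]  (obs o_2=3)
t=3: δ = [1.286e-04, 1.715e-04, 8.573e-05, 6.430e-05]  ψ = [1, 1, 1, 0]  (obs o_3=4)
backtrack: best end state = 1; path = [3, 1, 1, 1]

path = [3, 1, 1, 1]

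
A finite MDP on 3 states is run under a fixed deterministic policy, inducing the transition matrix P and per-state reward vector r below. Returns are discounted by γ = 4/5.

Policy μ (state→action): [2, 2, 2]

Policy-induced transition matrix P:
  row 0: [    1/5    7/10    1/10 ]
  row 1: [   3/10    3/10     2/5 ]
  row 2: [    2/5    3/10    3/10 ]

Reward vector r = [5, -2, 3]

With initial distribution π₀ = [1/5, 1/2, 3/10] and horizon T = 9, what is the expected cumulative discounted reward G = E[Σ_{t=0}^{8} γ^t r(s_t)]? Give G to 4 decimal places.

t=0: π = [0.2000, 0.5000, 0.3000], E[r] = 0.9000, γ^t·E[r] = 0.900000, running G = 0.900000
t=1: π = [0.3100, 0.3800, 0.3100], E[r] = 1.7200, γ^t·E[r] = 1.376000, running G = 2.276000
t=2: π = [0.3000, 0.4240, 0.2760], E[r] = 1.4800, γ^t·E[r] = 0.947200, running G = 3.223200
t=3: π = [0.2976, 0.4200, 0.2824], E[r] = 1.4952, γ^t·E[r] = 0.765542, running G = 3.988742
t=4: π = [0.2985, 0.4190, 0.2825], E[r] = 1.5018, γ^t·E[r] = 0.615121, running G = 4.603863
t=5: π = [0.2984, 0.4194, 0.2822], E[r] = 1.4998, γ^t·E[r] = 0.491468, running G = 5.095331
t=6: π = [0.2984, 0.4194, 0.2823], E[r] = 1.5000, γ^t·E[r] = 0.393206, running G = 5.488537
t=7: π = [0.2984, 0.4194, 0.2823], E[r] = 1.5000, γ^t·E[r] = 0.314576, running G = 5.803113
t=8: π = [0.2984, 0.4194, 0.2823], E[r] = 1.5000, γ^t·E[r] = 0.251658, running G = 6.054771

G = 6.0548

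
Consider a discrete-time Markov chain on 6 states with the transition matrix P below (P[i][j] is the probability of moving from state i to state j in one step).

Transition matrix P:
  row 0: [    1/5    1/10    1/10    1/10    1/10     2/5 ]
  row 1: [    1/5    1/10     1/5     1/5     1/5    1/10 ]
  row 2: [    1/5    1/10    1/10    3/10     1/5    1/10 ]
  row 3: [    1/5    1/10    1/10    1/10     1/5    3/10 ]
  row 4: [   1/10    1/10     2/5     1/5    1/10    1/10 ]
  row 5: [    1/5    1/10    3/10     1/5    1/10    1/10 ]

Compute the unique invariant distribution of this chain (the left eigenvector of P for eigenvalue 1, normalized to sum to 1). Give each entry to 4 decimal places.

Balance equations π_j = Σ_i π_i·P[i][j]:
  π_0 = 1/5·π_0 + 1/5·π_1 + 1/5·π_2 + 1/5·π_3 + 1/10·π_4 + 1/5·π_5
  π_1 = 1/10·π_0 + 1/10·π_1 + 1/10·π_2 + 1/10·π_3 + 1/10·π_4 + 1/10·π_5
  π_2 = 1/10·π_0 + 1/5·π_1 + 1/10·π_2 + 1/10·π_3 + 2/5·π_4 + 3/10·π_5
  π_3 = 1/10·π_0 + 1/5·π_1 + 3/10·π_2 + 1/10·π_3 + 1/5·π_4 + 1/5·π_5
  π_4 = 1/10·π_0 + 1/5·π_1 + 1/5·π_2 + 1/5·π_3 + 1/10·π_4 + 1/10·π_5
  normalize: π_0 + π_1 + π_2 + π_3 + π_4 + π_5 = 1
Solving the linear system gives exactly π = [12269/66230, 1/10, 25521/132460, 24173/132460, 977/6623, 12721/66230].

π = [0.1852, 0.1000, 0.1927, 0.1825, 0.1475, 0.1921]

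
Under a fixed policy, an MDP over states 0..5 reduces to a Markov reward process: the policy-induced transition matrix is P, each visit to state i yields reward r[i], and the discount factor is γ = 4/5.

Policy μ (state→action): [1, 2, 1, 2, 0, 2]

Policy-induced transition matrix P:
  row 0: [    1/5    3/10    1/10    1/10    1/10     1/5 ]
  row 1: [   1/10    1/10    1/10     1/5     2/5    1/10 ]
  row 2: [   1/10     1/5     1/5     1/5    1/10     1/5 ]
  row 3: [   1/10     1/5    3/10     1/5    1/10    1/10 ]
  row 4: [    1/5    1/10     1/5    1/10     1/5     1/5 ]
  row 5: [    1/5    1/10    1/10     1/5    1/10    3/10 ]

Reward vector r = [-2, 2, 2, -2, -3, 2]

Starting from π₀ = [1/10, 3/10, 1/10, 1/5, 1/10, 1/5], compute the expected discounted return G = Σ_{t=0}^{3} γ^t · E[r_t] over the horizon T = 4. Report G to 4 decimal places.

G = -0.0343

t=0: π = [0.1000, 0.3000, 0.1000, 0.2000, 0.1000, 0.2000], E[r] = 0.3000, γ^t·E[r] = 0.300000, running G = 0.300000
t=1: π = [0.1400, 0.1500, 0.1600, 0.1800, 0.2000, 0.1700], E[r] = -0.2800, γ^t·E[r] = -0.224000, running G = 0.076000
t=2: π = [0.1510, 0.1620, 0.1720, 0.1660, 0.1650, 0.1840], E[r] = -0.0930, γ^t·E[r] = -0.059520, running G = 0.016480
t=3: π = [0.1500, 0.1640, 0.1669, 0.1684, 0.1651, 0.1856], E[r] = -0.0991, γ^t·E[r] = -0.050739, running G = -0.034259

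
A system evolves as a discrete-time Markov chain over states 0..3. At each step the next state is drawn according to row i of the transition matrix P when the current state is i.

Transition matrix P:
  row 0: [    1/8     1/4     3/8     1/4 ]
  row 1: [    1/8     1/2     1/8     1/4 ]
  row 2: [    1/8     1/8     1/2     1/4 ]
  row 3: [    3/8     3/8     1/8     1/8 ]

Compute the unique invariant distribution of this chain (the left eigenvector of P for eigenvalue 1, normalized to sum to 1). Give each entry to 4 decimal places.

π = [0.1806, 0.3250, 0.2722, 0.2222]

Balance equations π_j = Σ_i π_i·P[i][j]:
  π_0 = 1/8·π_0 + 1/8·π_1 + 1/8·π_2 + 3/8·π_3
  π_1 = 1/4·π_0 + 1/2·π_1 + 1/8·π_2 + 3/8·π_3
  π_2 = 3/8·π_0 + 1/8·π_1 + 1/2·π_2 + 1/8·π_3
  normalize: π_0 + π_1 + π_2 + π_3 = 1
Solving the linear system gives exactly π = [13/72, 13/40, 49/180, 2/9].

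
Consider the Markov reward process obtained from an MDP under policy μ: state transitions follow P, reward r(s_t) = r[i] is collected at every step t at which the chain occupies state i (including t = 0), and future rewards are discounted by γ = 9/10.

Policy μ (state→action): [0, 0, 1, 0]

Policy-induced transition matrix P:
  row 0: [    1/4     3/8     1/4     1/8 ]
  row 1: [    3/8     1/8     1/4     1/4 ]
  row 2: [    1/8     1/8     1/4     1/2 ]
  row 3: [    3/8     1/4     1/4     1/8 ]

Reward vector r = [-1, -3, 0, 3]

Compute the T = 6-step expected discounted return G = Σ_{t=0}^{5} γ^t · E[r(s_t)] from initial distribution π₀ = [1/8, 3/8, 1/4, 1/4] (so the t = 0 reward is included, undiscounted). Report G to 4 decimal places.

t=0: π = [0.1250, 0.3750, 0.2500, 0.2500], E[r] = -0.5000, γ^t·E[r] = -0.500000, running G = -0.500000
t=1: π = [0.2969, 0.1875, 0.2500, 0.2656], E[r] = -0.0625, γ^t·E[r] = -0.056250, running G = -0.556250
t=2: π = [0.2754, 0.2324, 0.2500, 0.2422], E[r] = -0.2461, γ^t·E[r] = -0.199336, running G = -0.755586
t=3: π = [0.2781, 0.2241, 0.2500, 0.2478], E[r] = -0.2070, γ^t·E[r] = -0.150926, running G = -0.906512
t=4: π = [0.2777, 0.2255, 0.2500, 0.2468], E[r] = -0.2139, γ^t·E[r] = -0.140358, running G = -1.046870
t=5: π = [0.2778, 0.2253, 0.2500, 0.2469], E[r] = -0.2128, γ^t·E[r] = -0.125665, running G = -1.172535

G = -1.1725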